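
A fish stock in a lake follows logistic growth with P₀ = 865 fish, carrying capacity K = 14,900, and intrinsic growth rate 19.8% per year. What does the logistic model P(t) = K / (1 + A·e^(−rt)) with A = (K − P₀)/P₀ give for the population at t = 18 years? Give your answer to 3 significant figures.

≈ 10,200 fish

A = (14900 − 865)/865 = 16.22543
P(18) = 14900 / (1 + 16.22543·e^(−0.198·18)) = 14900 / (1 + 16.22543·0.028325)
= 14900 / 1.45959 ≈ 10208.34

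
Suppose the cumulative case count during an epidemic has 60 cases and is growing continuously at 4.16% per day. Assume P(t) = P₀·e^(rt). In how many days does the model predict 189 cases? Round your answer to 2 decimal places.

t ≈ 27.58 days

189 = 60 · e^(0.0416·t)
t = ln(189/60) / 0.0416 = ln(3.15) / 0.0416 = 1.1474 / 0.0416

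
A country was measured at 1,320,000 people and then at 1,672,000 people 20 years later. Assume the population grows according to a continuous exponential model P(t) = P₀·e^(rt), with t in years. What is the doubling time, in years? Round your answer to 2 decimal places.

r = ln(1672000/1320000) / 20 = ln(1.26667) / 20 ≈ 0.011819 per year
doubling time = ln 2 / |r| = 0.69315 / 0.011819

doubling time ≈ 58.64 years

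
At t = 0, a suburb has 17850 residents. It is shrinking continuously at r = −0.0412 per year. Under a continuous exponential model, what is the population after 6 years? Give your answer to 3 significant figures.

≈ 13,900 residents

P(6) = 17850 · e^(-0.0412·6) = 17850 · e^(-0.2472)
= 17850 · 0.78098 ≈ 13940.57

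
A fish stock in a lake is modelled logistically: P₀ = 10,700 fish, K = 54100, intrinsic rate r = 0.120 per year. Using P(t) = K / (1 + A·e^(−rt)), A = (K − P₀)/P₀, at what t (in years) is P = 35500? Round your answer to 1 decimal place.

A = (54100 − 10700)/10700 = 4.05607
35500 = 54100/(1 + 4.05607·e^(−0.12t)) → 1 + 4.05607·e^(−0.12t) = 1.52394
e^(−0.12t) = 0.129175 → t = ln(7.74143)/0.12 = 2.04659/0.12

t ≈ 17.1 years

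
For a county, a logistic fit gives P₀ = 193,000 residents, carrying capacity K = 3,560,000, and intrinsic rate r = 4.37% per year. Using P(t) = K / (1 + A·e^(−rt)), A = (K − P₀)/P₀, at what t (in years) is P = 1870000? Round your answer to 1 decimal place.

A = (3560000 − 193000)/193000 = 17.4456
1870000 = 3560000/(1 + 17.4456·e^(−0.0437t)) → 1 + 17.4456·e^(−0.0437t) = 1.90374
e^(−0.0437t) = 0.051804 → t = ln(19.30371)/0.0437 = 2.9603/0.0437

t ≈ 67.7 years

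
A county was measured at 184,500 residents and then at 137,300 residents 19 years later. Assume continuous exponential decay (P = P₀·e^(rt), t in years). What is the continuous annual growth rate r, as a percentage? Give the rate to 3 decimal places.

137300 = 184500 · e^(r·19)
e^(19r) = 137300/184500 = 0.74417
r = ln(0.74417) / 19 = -0.29548 / 19

r ≈ -1.555% per year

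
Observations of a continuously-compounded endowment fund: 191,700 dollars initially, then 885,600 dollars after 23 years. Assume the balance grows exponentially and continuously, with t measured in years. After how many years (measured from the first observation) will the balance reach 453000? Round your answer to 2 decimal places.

r = ln(885600/191700) / 23 ≈ 0.066536 per year
t = ln(453000/191700) / r = 0.85996 / 0.066536 ≈ 12.925

t ≈ 12.92 years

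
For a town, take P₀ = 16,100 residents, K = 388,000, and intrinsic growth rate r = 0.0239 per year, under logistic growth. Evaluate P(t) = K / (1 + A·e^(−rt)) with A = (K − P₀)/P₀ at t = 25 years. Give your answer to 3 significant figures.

≈ 28,300 residents

A = (388000 − 16100)/16100 = 23.09938
P(25) = 388000 / (1 + 23.09938·e^(−0.0239·25)) = 388000 / (1 + 23.09938·0.550185)
= 388000 / 13.70894 ≈ 28302.7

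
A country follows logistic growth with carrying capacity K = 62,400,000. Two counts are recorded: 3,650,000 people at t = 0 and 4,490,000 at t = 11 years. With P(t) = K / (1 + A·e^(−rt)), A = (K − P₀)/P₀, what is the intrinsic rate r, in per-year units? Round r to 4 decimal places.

r ≈ 0.0201 per year

A = (62400000 − 3650000)/3650000 = 16.09589
4490000 = 62400000/(1 + 16.09589·e^(−r·11)) → e^(−11r) = (13.89755 − 1)/16.09589 = 0.801295
r = −ln(0.801295)/11 = 0.22153/11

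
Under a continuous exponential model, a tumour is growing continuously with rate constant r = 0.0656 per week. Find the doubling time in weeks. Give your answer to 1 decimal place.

doubling time ≈ 10.6 weeks

doubling time = ln(2) / |r| = 0.69315 / 0.0656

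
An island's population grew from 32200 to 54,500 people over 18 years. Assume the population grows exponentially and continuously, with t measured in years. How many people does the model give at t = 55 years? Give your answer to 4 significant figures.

r = ln(54500/32200) / 18 ≈ 0.029235 per year
P(55) = 32200 · e^(0.029235·55) = 32200 · 4.99251 ≈ 160758.69

≈ 160,800 people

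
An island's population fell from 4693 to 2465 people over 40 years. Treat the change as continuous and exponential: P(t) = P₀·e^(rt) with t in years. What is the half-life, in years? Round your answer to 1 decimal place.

half-life ≈ 43.1 years

r = ln(2465/4693) / 40 = ln(0.52525) / 40 ≈ -0.016097 per year
half-life = ln 2 / |r| = 0.69315 / 0.016097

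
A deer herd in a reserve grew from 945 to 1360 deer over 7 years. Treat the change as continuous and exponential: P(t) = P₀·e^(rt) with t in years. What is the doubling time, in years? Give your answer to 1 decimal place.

doubling time ≈ 13.3 years

r = ln(1360/945) / 7 = ln(1.43915) / 7 ≈ 0.052008 per year
doubling time = ln 2 / |r| = 0.69315 / 0.052008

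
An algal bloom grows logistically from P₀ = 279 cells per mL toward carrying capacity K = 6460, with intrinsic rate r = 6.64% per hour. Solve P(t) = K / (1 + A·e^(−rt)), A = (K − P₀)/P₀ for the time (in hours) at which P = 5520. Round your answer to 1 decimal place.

t ≈ 73.3 hours

A = (6460 − 279)/279 = 22.15412
5520 = 6460/(1 + 22.15412·e^(−0.0664t)) → 1 + 22.15412·e^(−0.0664t) = 1.17029
e^(−0.0664t) = 0.007687 → t = ln(130.09655)/0.0664 = 4.86828/0.0664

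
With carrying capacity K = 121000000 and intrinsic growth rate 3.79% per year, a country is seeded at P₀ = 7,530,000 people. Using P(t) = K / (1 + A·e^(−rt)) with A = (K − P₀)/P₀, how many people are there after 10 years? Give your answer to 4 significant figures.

≈ 10,690,000 people

A = (121000000 − 7530000)/7530000 = 15.06906
P(10) = 121000000 / (1 + 15.06906·e^(−0.0379·10)) = 121000000 / (1 + 15.06906·0.684546)
= 121000000 / 11.31546 ≈ 10693337.51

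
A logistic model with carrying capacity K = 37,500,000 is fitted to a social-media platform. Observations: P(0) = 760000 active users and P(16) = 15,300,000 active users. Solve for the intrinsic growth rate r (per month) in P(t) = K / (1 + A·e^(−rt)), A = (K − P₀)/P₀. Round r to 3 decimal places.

A = (37500000 − 760000)/760000 = 48.34211
15300000 = 37500000/(1 + 48.34211·e^(−r·16)) → e^(−16r) = (2.45098 − 1)/48.34211 = 0.030015
r = −ln(0.030015)/16 = 3.50606/16

r ≈ 0.219 per month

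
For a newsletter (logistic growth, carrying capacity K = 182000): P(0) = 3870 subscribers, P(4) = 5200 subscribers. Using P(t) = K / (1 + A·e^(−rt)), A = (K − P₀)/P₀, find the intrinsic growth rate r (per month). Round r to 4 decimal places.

A = (182000 − 3870)/3870 = 46.02842
5200 = 182000/(1 + 46.02842·e^(−r·4)) → e^(−4r) = (35 − 1)/46.02842 = 0.738674
r = −ln(0.738674)/4 = 0.3029/4

r ≈ 0.0757 per month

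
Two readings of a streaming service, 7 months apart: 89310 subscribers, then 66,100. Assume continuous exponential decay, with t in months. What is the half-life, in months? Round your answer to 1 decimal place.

r = ln(66100/89310) / 7 = ln(0.74012) / 7 ≈ -0.042992 per month
half-life = ln 2 / |r| = 0.69315 / 0.042992

half-life ≈ 16.1 months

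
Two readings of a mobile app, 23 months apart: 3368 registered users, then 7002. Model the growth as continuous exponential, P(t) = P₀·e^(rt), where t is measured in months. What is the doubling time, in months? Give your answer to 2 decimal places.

r = ln(7002/3368) / 23 = ln(2.07898) / 23 ≈ 0.031821 per month
doubling time = ln 2 / |r| = 0.69315 / 0.031821

doubling time ≈ 21.78 months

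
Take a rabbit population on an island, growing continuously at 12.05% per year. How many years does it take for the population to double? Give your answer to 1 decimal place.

doubling time ≈ 5.8 years

doubling time = ln(2) / |r| = 0.69315 / 0.1205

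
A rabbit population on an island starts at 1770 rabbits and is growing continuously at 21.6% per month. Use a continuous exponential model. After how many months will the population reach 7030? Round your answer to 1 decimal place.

7030 = 1770 · e^(0.216·t)
t = ln(7030/1770) / 0.216 = ln(3.97175) / 0.216 = 1.37921 / 0.216

t ≈ 6.4 months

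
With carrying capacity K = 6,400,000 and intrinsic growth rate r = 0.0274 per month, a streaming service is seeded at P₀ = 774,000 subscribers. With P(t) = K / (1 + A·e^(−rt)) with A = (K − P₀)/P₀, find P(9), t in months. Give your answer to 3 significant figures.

≈ 958,000 subscribers

A = (6400000 − 774000)/774000 = 7.26873
P(9) = 6400000 / (1 + 7.26873·e^(−0.0274·9)) = 6400000 / (1 + 7.26873·0.781453)
= 6400000 / 6.68018 ≈ 958058.67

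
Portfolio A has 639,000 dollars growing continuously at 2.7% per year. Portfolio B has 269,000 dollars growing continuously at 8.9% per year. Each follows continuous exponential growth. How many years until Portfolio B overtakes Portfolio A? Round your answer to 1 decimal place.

639000·e^(0.027t) = 269000·e^(0.089t)
639000/269000 = e^((0.089 − 0.027)t) → ln(2.37546) = 0.062·t
t = 0.86519 / 0.062

t ≈ 14.0 years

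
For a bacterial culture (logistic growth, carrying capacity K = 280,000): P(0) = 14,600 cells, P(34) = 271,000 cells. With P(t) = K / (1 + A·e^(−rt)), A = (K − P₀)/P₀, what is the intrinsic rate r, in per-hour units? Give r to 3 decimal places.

r ≈ 0.185 per hour

A = (280000 − 14600)/14600 = 18.17808
271000 = 280000/(1 + 18.17808·e^(−r·34)) → e^(−34r) = (1.03321 − 1)/18.17808 = 0.001827
r = −ln(0.001827)/34 = 6.30511/34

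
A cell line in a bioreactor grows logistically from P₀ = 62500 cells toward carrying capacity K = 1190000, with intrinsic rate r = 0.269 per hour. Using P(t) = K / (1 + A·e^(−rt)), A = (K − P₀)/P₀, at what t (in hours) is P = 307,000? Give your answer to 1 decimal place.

t ≈ 6.8 hours

A = (1190000 − 62500)/62500 = 18.04
307000 = 1190000/(1 + 18.04·e^(−0.269t)) → 1 + 18.04·e^(−0.269t) = 3.87622
e^(−0.269t) = 0.159436 → t = ln(6.27212)/0.269 = 1.83611/0.269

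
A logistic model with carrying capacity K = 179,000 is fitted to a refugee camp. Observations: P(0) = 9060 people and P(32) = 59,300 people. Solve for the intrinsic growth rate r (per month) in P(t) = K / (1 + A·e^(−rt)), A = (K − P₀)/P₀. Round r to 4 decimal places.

r ≈ 0.0697 per month

A = (179000 − 9060)/9060 = 18.75717
59300 = 179000/(1 + 18.75717·e^(−r·32)) → e^(−32r) = (3.01855 − 1)/18.75717 = 0.107615
r = −ln(0.107615)/32 = 2.2292/32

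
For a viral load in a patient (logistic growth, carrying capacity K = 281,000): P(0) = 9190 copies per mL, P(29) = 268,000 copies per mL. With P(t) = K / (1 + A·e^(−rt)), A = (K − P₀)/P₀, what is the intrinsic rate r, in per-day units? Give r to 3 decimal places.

A = (281000 − 9190)/9190 = 29.57671
268000 = 281000/(1 + 29.57671·e^(−r·29)) → e^(−29r) = (1.04851 − 1)/29.57671 = 0.00164
r = −ln(0.00164)/29 = 6.41302/29

r ≈ 0.221 per day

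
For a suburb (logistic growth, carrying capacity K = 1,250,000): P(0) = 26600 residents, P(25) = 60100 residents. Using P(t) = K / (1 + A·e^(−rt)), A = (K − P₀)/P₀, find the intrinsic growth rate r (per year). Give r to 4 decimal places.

r ≈ 0.0337 per year

A = (1250000 − 26600)/26600 = 45.99248
60100 = 1250000/(1 + 45.99248·e^(−r·25)) → e^(−25r) = (20.79867 − 1)/45.99248 = 0.430476
r = −ln(0.430476)/25 = 0.84286/25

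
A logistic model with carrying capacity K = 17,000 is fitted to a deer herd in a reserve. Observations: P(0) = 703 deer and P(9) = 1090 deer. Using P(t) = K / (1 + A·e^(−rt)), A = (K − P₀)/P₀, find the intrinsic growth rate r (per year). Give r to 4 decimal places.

r ≈ 0.0514 per year

A = (17000 − 703)/703 = 23.18208
1090 = 17000/(1 + 23.18208·e^(−r·9)) → e^(−9r) = (15.59633 − 1)/23.18208 = 0.629639
r = −ln(0.629639)/9 = 0.46261/9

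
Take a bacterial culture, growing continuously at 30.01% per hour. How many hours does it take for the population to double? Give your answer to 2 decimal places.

doubling time ≈ 2.31 hours

doubling time = ln(2) / |r| = 0.69315 / 0.3001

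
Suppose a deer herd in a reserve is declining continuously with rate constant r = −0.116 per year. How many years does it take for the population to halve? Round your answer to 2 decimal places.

half-life ≈ 5.98 years

half-life = ln(2) / |r| = 0.69315 / 0.116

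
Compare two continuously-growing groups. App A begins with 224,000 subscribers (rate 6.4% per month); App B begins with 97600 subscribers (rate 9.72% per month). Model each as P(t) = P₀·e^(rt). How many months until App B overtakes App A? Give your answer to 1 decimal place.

t ≈ 25.0 months

224000·e^(0.064t) = 97600·e^(0.0972t)
224000/97600 = e^((0.0972 − 0.064)t) → ln(2.29508) = 0.0332·t
t = 0.83077 / 0.0332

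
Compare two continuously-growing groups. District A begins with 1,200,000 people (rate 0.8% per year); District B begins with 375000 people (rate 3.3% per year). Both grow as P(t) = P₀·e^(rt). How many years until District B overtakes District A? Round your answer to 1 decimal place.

1200000·e^(0.008t) = 375000·e^(0.033t)
1200000/375000 = e^((0.033 − 0.008)t) → ln(3.2) = 0.025·t
t = 1.16315 / 0.025

t ≈ 46.5 years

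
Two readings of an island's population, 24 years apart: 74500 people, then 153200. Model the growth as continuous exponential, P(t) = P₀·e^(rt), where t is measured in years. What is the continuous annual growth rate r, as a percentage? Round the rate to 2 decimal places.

r ≈ 3.00% per year

153200 = 74500 · e^(r·24)
e^(24r) = 153200/74500 = 2.05638
r = ln(2.05638) / 24 = 0.72095 / 24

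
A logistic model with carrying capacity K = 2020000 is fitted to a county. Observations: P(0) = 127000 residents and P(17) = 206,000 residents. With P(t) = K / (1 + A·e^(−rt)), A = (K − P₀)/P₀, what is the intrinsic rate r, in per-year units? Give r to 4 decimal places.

A = (2020000 − 127000)/127000 = 14.90551
206000 = 2020000/(1 + 14.90551·e^(−r·17)) → e^(−17r) = (9.80583 − 1)/14.90551 = 0.590776
r = −ln(0.590776)/17 = 0.52632/17

r ≈ 0.0310 per year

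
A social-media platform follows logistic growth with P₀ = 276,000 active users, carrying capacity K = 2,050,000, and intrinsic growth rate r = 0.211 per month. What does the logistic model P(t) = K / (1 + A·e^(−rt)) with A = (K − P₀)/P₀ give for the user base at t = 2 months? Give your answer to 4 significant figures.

A = (2050000 − 276000)/276000 = 6.42754
P(2) = 2050000 / (1 + 6.42754·e^(−0.211·2)) = 2050000 / (1 + 6.42754·0.655734)
= 2050000 / 5.21475 ≈ 393115.36

≈ 393,100 active users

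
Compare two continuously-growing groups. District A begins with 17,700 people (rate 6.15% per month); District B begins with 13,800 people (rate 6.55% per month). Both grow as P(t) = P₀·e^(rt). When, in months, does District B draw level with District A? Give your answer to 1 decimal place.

t ≈ 62.2 months

17700·e^(0.0615t) = 13800·e^(0.0655t)
17700/13800 = e^((0.0655 − 0.0615)t) → ln(1.28261) = 0.004·t
t = 0.2489 / 0.004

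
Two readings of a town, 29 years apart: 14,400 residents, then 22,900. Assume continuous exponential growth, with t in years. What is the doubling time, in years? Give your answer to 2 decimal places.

doubling time ≈ 43.33 years

r = ln(22900/14400) / 29 = ln(1.59028) / 29 ≈ 0.015997 per year
doubling time = ln 2 / |r| = 0.69315 / 0.015997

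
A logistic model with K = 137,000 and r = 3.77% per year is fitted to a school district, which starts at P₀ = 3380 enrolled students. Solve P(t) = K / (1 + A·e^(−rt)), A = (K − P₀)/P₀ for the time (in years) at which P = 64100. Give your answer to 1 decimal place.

t ≈ 94.1 years

A = (137000 − 3380)/3380 = 39.53254
64100 = 137000/(1 + 39.53254·e^(−0.0377t)) → 1 + 39.53254·e^(−0.0377t) = 2.13729
e^(−0.0377t) = 0.028768 → t = ln(34.76044)/0.0377 = 3.54848/0.0377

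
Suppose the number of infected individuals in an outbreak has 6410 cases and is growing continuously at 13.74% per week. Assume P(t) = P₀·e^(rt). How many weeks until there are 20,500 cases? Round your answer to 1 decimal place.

20500 = 6410 · e^(0.1374·t)
t = ln(20500/6410) / 0.1374 = ln(3.19813) / 0.1374 = 1.16257 / 0.1374

t ≈ 8.5 weeks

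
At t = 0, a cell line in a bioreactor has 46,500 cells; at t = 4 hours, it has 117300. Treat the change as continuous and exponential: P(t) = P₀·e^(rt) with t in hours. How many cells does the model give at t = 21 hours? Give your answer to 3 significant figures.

r = ln(117300/46500) / 4 ≈ 0.231321 per hour
P(21) = 46500 · e^(0.231321·21) = 46500 · 128.73201 ≈ 5986038.61

≈ 5,990,000 cells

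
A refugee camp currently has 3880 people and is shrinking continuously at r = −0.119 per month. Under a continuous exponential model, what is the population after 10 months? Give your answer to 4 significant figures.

≈ 1,180 people

P(10) = 3880 · e^(-0.119·10) = 3880 · e^(-1.19)
= 3880 · 0.30422 ≈ 1180.38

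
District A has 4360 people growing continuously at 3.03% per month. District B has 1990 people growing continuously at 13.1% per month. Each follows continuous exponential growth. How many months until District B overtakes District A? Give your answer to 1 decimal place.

t ≈ 7.8 months

4360·e^(0.0303t) = 1990·e^(0.131t)
4360/1990 = e^((0.131 − 0.0303)t) → ln(2.19095) = 0.1007·t
t = 0.78434 / 0.1007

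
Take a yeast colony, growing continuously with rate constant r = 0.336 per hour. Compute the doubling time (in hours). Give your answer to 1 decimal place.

doubling time ≈ 2.1 hours

doubling time = ln(2) / |r| = 0.69315 / 0.336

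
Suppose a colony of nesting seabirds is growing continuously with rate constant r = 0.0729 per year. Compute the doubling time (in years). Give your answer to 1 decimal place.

doubling time ≈ 9.5 years

doubling time = ln(2) / |r| = 0.69315 / 0.0729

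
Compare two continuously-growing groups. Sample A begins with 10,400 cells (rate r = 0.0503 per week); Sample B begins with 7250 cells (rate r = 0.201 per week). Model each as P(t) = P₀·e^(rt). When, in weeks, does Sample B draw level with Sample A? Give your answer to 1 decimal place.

t ≈ 2.4 weeks

10400·e^(0.0503t) = 7250·e^(0.201t)
10400/7250 = e^((0.201 − 0.0503)t) → ln(1.43448) = 0.1507·t
t = 0.3608 / 0.1507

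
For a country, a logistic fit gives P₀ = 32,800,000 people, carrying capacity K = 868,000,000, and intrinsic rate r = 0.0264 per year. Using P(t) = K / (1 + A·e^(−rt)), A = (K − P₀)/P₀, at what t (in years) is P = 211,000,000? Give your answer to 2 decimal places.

A = (868000000 − 32800000)/32800000 = 25.46341
211000000 = 868000000/(1 + 25.46341·e^(−0.0264t)) → 1 + 25.46341·e^(−0.0264t) = 4.11374
e^(−0.0264t) = 0.122283 → t = ln(8.17775)/0.0264 = 2.10142/0.0264

t ≈ 79.60 years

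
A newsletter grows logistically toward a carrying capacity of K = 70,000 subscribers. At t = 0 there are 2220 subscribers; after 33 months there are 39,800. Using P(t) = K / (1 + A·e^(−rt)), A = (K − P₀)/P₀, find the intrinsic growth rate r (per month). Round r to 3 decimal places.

A = (70000 − 2220)/2220 = 30.53153
39800 = 70000/(1 + 30.53153·e^(−r·33)) → e^(−33r) = (1.75879 − 1)/30.53153 = 0.024853
r = −ln(0.024853)/33 = 3.69478/33

r ≈ 0.112 per month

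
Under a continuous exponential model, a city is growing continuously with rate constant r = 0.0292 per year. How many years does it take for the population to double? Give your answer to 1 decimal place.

doubling time ≈ 23.7 years

doubling time = ln(2) / |r| = 0.69315 / 0.0292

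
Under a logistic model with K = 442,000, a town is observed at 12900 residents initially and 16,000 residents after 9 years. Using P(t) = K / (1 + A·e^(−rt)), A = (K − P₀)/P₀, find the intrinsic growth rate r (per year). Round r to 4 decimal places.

r ≈ 0.0247 per year

A = (442000 − 12900)/12900 = 33.26357
16000 = 442000/(1 + 33.26357·e^(−r·9)) → e^(−9r) = (27.625 − 1)/33.26357 = 0.800425
r = −ln(0.800425)/9 = 0.22261/9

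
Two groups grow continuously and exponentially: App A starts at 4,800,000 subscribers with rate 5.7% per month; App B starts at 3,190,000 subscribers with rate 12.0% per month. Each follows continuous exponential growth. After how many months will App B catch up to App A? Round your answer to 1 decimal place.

4800000·e^(0.057t) = 3190000·e^(0.12t)
4800000/3190000 = e^((0.12 − 0.057)t) → ln(1.5047) = 0.063·t
t = 0.4086 / 0.063

t ≈ 6.5 months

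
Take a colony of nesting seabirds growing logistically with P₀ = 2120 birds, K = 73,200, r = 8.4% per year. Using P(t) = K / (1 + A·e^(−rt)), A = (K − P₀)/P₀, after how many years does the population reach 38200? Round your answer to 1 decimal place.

A = (73200 − 2120)/2120 = 33.5283
38200 = 73200/(1 + 33.5283·e^(−0.084t)) → 1 + 33.5283·e^(−0.084t) = 1.91623
e^(−0.084t) = 0.027327 → t = ln(36.59375)/0.084 = 3.59988/0.084

t ≈ 42.9 years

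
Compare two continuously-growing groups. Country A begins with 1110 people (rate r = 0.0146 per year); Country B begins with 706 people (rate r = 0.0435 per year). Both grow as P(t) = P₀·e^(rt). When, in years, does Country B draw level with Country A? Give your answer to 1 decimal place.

1110·e^(0.0146t) = 706·e^(0.0435t)
1110/706 = e^((0.0435 − 0.0146)t) → ln(1.57224) = 0.0289·t
t = 0.4525 / 0.0289

t ≈ 15.7 years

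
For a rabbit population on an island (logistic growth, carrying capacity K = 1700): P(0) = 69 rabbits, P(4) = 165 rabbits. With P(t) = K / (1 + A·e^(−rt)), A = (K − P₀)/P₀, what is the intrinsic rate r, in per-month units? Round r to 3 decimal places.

r ≈ 0.233 per month

A = (1700 − 69)/69 = 23.63768
165 = 1700/(1 + 23.63768·e^(−r·4)) → e^(−4r) = (10.30303 − 1)/23.63768 = 0.393568
r = −ln(0.393568)/4 = 0.9325/4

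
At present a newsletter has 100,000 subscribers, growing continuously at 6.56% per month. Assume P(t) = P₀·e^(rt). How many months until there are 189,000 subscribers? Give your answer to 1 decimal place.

189000 = 100000 · e^(0.0656·t)
t = ln(189000/100000) / 0.0656 = ln(1.89) / 0.0656 = 0.63658 / 0.0656

t ≈ 9.7 months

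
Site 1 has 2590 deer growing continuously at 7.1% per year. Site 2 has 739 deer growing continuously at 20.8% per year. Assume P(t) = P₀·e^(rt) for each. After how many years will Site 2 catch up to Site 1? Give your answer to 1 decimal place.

2590·e^(0.071t) = 739·e^(0.208t)
2590/739 = e^((0.208 − 0.071)t) → ln(3.50474) = 0.137·t
t = 1.25412 / 0.137

t ≈ 9.2 years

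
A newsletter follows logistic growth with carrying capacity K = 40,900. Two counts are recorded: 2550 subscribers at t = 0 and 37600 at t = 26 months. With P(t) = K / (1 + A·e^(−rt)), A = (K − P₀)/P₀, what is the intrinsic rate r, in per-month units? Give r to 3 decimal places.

r ≈ 0.198 per month

A = (40900 − 2550)/2550 = 15.03922
37600 = 40900/(1 + 15.03922·e^(−r·26)) → e^(−26r) = (1.08777 − 1)/15.03922 = 0.005836
r = −ln(0.005836)/26 = 5.14374/26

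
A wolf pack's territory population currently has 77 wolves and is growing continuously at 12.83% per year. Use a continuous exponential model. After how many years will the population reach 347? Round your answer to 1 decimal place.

347 = 77 · e^(0.1283·t)
t = ln(347/77) / 0.1283 = ln(4.50649) / 0.1283 = 1.50552 / 0.1283

t ≈ 11.7 years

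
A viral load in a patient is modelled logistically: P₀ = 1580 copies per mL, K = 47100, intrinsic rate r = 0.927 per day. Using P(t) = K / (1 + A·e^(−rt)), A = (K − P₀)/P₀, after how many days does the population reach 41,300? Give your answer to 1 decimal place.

t ≈ 5.7 days

A = (47100 − 1580)/1580 = 28.81013
41300 = 47100/(1 + 28.81013·e^(−0.927t)) → 1 + 28.81013·e^(−0.927t) = 1.14044
e^(−0.927t) = 0.004875 → t = ln(205.14797)/0.927 = 5.32373/0.927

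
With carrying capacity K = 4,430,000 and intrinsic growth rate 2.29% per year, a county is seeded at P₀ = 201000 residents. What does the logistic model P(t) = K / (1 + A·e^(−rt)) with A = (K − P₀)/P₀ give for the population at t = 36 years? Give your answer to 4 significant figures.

≈ 433,200 residents

A = (4430000 − 201000)/201000 = 21.0398
P(36) = 4430000 / (1 + 21.0398·e^(−0.0229·36)) = 4430000 / (1 + 21.0398·0.438498)
= 4430000 / 10.22591 ≈ 433213.24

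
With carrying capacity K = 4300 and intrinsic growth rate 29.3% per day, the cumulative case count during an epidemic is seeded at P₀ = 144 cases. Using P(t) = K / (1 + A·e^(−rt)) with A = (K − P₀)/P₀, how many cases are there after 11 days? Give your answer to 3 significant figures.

≈ 2,000 cases

A = (4300 − 144)/144 = 28.86111
P(11) = 4300 / (1 + 28.86111·e^(−0.293·11)) = 4300 / (1 + 28.86111·0.039835)
= 4300 / 2.14969 ≈ 2000.29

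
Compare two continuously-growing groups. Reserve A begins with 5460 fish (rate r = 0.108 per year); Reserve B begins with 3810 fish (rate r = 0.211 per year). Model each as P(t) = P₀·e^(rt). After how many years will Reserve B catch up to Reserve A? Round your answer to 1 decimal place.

5460·e^(0.108t) = 3810·e^(0.211t)
5460/3810 = e^((0.211 − 0.108)t) → ln(1.43307) = 0.103·t
t = 0.35982 / 0.103

t ≈ 3.5 years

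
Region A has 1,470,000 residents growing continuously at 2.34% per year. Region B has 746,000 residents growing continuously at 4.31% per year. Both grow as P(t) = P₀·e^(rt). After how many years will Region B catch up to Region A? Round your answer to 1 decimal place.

t ≈ 34.4 years

1470000·e^(0.0234t) = 746000·e^(0.0431t)
1470000/746000 = e^((0.0431 − 0.0234)t) → ln(1.97051) = 0.0197·t
t = 0.67829 / 0.0197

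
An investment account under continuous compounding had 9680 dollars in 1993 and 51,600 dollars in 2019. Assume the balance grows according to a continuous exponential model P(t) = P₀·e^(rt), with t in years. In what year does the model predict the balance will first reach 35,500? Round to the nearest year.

year 2013

r = ln(51600/9680) / 26 = 1.67346/26 ≈ 0.064364 per year
t = ln(35500/9680) / r = 1.29947/0.064364 ≈ 20.19 years after 1993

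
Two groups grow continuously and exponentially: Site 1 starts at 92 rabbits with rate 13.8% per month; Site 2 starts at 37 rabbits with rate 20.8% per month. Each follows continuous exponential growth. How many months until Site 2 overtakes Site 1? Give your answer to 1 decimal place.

92·e^(0.138t) = 37·e^(0.208t)
92/37 = e^((0.208 − 0.138)t) → ln(2.48649) = 0.07·t
t = 0.91087 / 0.07

t ≈ 13.0 months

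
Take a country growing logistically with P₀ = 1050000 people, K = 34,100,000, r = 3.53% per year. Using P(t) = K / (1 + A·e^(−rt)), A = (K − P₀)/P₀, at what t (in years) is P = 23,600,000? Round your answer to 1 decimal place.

t ≈ 120.7 years

A = (34100000 − 1050000)/1050000 = 31.47619
23600000 = 34100000/(1 + 31.47619·e^(−0.0353t)) → 1 + 31.47619·e^(−0.0353t) = 1.44492
e^(−0.0353t) = 0.014135 → t = ln(70.74649)/0.0353 = 4.2591/0.0353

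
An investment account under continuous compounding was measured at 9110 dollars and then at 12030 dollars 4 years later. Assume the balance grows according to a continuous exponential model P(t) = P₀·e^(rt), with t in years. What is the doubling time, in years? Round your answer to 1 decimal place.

r = ln(12030/9110) / 4 = ln(1.32053) / 4 ≈ 0.069508 per year
doubling time = ln 2 / |r| = 0.69315 / 0.069508

doubling time ≈ 10.0 years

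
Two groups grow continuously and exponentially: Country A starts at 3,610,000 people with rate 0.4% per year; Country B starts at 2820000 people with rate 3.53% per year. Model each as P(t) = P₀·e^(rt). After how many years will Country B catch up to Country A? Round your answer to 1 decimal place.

3610000·e^(0.004t) = 2820000·e^(0.0353t)
3610000/2820000 = e^((0.0353 − 0.004)t) → ln(1.28014) = 0.0313·t
t = 0.24697 / 0.0313

t ≈ 7.9 years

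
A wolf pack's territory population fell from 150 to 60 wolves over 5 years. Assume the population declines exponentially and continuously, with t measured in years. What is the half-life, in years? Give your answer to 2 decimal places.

r = ln(60/150) / 5 = ln(0.4) / 5 ≈ -0.183258 per year
half-life = ln 2 / |r| = 0.69315 / 0.183258

half-life ≈ 3.78 years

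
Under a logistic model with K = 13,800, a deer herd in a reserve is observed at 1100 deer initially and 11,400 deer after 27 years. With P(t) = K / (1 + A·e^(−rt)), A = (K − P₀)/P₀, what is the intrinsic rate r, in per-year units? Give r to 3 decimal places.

r ≈ 0.148 per year

A = (13800 − 1100)/1100 = 11.54545
11400 = 13800/(1 + 11.54545·e^(−r·27)) → e^(−27r) = (1.21053 − 1)/11.54545 = 0.018235
r = −ln(0.018235)/27 = 4.00444/27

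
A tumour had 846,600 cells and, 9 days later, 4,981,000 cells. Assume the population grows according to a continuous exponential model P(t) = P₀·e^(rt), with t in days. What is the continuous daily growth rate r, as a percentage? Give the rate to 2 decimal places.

r ≈ 19.69% per day

4981000 = 846600 · e^(r·9)
e^(9r) = 4981000/846600 = 5.88353
r = ln(5.88353) / 9 = 1.77216 / 9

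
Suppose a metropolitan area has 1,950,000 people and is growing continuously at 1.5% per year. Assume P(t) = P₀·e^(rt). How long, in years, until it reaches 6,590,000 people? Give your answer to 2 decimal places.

t ≈ 81.18 years

6590000 = 1950000 · e^(0.015·t)
t = ln(6590000/1950000) / 0.015 = ln(3.37949) / 0.015 = 1.21772 / 0.015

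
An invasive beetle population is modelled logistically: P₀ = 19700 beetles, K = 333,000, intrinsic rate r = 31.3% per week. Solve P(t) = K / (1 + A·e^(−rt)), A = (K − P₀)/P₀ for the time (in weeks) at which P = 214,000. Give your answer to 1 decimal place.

A = (333000 − 19700)/19700 = 15.90355
214000 = 333000/(1 + 15.90355·e^(−0.313t)) → 1 + 15.90355·e^(−0.313t) = 1.55607
e^(−0.313t) = 0.034965 → t = ln(28.59967)/0.313 = 3.3534/0.313

t ≈ 10.7 weeks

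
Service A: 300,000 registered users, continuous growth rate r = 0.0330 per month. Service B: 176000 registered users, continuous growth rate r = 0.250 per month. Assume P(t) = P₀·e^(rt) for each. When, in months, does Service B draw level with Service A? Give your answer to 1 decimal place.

t ≈ 2.5 months

300000·e^(0.033t) = 176000·e^(0.25t)
300000/176000 = e^((0.25 − 0.033)t) → ln(1.70455) = 0.217·t
t = 0.5333 / 0.217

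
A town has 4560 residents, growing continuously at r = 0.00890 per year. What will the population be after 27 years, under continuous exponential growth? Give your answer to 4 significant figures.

≈ 5,799 residents

P(27) = 4560 · e^(0.0089·27) = 4560 · e^(0.2403)
= 4560 · 1.27163 ≈ 5798.64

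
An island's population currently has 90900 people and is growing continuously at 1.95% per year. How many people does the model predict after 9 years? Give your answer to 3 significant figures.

≈ 108,000 people

P(9) = 90900 · e^(0.0195·9) = 90900 · e^(0.1755)
= 90900 · 1.19184 ≈ 108338.44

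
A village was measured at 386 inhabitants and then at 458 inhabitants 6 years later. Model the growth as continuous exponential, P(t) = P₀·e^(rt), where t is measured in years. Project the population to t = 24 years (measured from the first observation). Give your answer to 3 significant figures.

≈ 765 inhabitants

r = ln(458/386) / 6 ≈ 0.028505 per year
P(24) = 386 · e^(0.028505·24) = 386 · 1.98204 ≈ 765.07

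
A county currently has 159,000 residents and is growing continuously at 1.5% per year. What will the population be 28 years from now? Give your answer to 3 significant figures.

P(28) = 159000 · e^(0.015·28) = 159000 · e^(0.42)
= 159000 · 1.52196 ≈ 241991.89

≈ 242,000 residents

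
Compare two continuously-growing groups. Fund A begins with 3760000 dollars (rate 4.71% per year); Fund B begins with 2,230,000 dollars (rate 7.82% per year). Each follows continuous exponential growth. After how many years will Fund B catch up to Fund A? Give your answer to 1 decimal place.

t ≈ 16.8 years

3760000·e^(0.0471t) = 2230000·e^(0.0782t)
3760000/2230000 = e^((0.0782 − 0.0471)t) → ln(1.6861) = 0.0311·t
t = 0.52242 / 0.0311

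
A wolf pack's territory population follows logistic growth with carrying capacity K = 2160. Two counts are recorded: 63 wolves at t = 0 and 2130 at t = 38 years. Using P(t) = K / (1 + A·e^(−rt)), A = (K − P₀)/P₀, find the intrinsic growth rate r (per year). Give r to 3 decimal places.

A = (2160 − 63)/63 = 33.28571
2130 = 2160/(1 + 33.28571·e^(−r·38)) → e^(−38r) = (1.01408 − 1)/33.28571 = 0.000423
r = −ln(0.000423)/38 = 7.76781/38

r ≈ 0.204 per year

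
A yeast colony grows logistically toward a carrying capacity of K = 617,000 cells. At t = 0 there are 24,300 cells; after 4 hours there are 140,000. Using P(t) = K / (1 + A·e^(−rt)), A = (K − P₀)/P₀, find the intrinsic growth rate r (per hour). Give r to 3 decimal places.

r ≈ 0.492 per hour

A = (617000 − 24300)/24300 = 24.39095
140000 = 617000/(1 + 24.39095·e^(−r·4)) → e^(−4r) = (4.40714 − 1)/24.39095 = 0.139689
r = −ln(0.139689)/4 = 1.96834/4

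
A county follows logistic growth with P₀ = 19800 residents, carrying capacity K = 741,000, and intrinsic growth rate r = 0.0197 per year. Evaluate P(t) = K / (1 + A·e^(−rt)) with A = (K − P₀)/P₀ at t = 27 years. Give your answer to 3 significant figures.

≈ 33,100 residents

A = (741000 − 19800)/19800 = 36.42424
P(27) = 741000 / (1 + 36.42424·e^(−0.0197·27)) = 741000 / (1 + 36.42424·0.587488)
= 741000 / 22.39879 ≈ 33082.14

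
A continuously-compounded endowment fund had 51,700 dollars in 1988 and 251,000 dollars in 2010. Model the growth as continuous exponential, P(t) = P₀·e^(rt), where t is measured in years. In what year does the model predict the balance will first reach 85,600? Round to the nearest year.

year 1995

r = ln(251000/51700) / 22 = 1.58/22 ≈ 0.071818 per year
t = ln(85600/51700) / r = 0.50423/0.071818 ≈ 7.02 years after 1988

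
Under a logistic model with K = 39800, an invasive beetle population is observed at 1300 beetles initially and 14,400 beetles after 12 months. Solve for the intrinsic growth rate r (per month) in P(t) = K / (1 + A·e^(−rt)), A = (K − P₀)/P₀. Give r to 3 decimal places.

A = (39800 − 1300)/1300 = 29.61538
14400 = 39800/(1 + 29.61538·e^(−r·12)) → e^(−12r) = (2.76389 − 1)/29.61538 = 0.05956
r = −ln(0.05956)/12 = 2.82077/12

r ≈ 0.235 per month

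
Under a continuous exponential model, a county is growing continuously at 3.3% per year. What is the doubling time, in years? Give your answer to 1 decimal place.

doubling time ≈ 21.0 years

doubling time = ln(2) / |r| = 0.69315 / 0.033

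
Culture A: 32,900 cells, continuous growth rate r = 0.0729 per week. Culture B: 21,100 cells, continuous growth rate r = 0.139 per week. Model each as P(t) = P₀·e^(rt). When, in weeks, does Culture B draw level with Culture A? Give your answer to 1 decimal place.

t ≈ 6.7 weeks

32900·e^(0.0729t) = 21100·e^(0.139t)
32900/21100 = e^((0.139 − 0.0729)t) → ln(1.55924) = 0.0661·t
t = 0.4442 / 0.0661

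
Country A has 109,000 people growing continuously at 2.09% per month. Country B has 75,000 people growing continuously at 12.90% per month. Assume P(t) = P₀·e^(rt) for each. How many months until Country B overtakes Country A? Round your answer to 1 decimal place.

109000·e^(0.0209t) = 75000·e^(0.129t)
109000/75000 = e^((0.129 − 0.0209)t) → ln(1.45333) = 0.1081·t
t = 0.37386 / 0.1081

t ≈ 3.5 months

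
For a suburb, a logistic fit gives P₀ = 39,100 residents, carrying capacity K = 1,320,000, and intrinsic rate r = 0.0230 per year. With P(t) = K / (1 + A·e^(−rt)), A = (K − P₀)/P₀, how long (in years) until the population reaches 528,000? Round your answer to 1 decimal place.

t ≈ 134.1 years

A = (1320000 − 39100)/39100 = 32.75959
528000 = 1320000/(1 + 32.75959·e^(−0.023t)) → 1 + 32.75959·e^(−0.023t) = 2.5
e^(−0.023t) = 0.045788 → t = ln(21.83973)/0.023 = 3.08373/0.023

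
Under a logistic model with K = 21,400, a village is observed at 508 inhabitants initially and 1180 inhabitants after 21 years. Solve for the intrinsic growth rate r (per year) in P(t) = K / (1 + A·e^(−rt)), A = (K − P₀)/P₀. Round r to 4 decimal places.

r ≈ 0.0417 per year

A = (21400 − 508)/508 = 41.12598
1180 = 21400/(1 + 41.12598·e^(−r·21)) → e^(−21r) = (18.13559 − 1)/41.12598 = 0.416661
r = −ln(0.416661)/21 = 0.87548/21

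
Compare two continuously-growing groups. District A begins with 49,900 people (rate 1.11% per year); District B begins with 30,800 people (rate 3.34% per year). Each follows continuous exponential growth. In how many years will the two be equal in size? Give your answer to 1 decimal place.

49900·e^(0.0111t) = 30800·e^(0.0334t)
49900/30800 = e^((0.0334 − 0.0111)t) → ln(1.62013) = 0.0223·t
t = 0.48251 / 0.0223

t ≈ 21.6 years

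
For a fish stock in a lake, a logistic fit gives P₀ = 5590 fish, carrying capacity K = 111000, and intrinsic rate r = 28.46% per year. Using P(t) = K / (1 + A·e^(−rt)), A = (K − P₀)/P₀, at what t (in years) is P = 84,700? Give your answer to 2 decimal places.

A = (111000 − 5590)/5590 = 18.85689
84700 = 111000/(1 + 18.85689·e^(−0.2846t)) → 1 + 18.85689·e^(−0.2846t) = 1.31051
e^(−0.2846t) = 0.016467 → t = ln(60.72921)/0.2846 = 4.10642/0.2846

t ≈ 14.43 years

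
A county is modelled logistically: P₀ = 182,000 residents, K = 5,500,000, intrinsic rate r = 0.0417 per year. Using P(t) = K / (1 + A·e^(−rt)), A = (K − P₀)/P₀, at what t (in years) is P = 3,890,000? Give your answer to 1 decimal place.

A = (5500000 − 182000)/182000 = 29.21978
3890000 = 5500000/(1 + 29.21978·e^(−0.0417t)) → 1 + 29.21978·e^(−0.0417t) = 1.41388
e^(−0.0417t) = 0.014164 → t = ln(70.59934)/0.0417 = 4.25702/0.0417

t ≈ 102.1 years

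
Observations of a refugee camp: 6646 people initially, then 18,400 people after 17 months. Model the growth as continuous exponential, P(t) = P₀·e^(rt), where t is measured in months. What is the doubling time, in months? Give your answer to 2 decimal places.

r = ln(18400/6646) / 17 = ln(2.76858) / 17 ≈ 0.059902 per month
doubling time = ln 2 / |r| = 0.69315 / 0.059902

doubling time ≈ 11.57 months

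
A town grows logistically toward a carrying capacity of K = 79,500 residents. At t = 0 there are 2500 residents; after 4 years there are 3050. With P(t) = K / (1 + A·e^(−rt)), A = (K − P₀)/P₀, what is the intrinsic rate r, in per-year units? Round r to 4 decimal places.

A = (79500 − 2500)/2500 = 30.8
3050 = 79500/(1 + 30.8·e^(−r·4)) → e^(−4r) = (26.06557 − 1)/30.8 = 0.813817
r = −ln(0.813817)/4 = 0.20602/4

r ≈ 0.0515 per year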